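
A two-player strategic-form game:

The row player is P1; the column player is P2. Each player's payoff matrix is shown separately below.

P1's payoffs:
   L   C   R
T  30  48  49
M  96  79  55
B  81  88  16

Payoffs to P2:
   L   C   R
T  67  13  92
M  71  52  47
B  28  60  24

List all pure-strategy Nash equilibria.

P1 against L: payoffs 30, 96, 81 → best response M.
P1 against C: payoffs 48, 79, 88 → best response B.
P1 against R: payoffs 49, 55, 16 → best response M.
P2 against T: payoffs 67, 13, 92 → best response R.
P2 against M: payoffs 71, 52, 47 → best response L.
P2 against B: payoffs 28, 60, 24 → best response C.
Mutual best responses: (M, L); (B, C).

(M, L); (B, C)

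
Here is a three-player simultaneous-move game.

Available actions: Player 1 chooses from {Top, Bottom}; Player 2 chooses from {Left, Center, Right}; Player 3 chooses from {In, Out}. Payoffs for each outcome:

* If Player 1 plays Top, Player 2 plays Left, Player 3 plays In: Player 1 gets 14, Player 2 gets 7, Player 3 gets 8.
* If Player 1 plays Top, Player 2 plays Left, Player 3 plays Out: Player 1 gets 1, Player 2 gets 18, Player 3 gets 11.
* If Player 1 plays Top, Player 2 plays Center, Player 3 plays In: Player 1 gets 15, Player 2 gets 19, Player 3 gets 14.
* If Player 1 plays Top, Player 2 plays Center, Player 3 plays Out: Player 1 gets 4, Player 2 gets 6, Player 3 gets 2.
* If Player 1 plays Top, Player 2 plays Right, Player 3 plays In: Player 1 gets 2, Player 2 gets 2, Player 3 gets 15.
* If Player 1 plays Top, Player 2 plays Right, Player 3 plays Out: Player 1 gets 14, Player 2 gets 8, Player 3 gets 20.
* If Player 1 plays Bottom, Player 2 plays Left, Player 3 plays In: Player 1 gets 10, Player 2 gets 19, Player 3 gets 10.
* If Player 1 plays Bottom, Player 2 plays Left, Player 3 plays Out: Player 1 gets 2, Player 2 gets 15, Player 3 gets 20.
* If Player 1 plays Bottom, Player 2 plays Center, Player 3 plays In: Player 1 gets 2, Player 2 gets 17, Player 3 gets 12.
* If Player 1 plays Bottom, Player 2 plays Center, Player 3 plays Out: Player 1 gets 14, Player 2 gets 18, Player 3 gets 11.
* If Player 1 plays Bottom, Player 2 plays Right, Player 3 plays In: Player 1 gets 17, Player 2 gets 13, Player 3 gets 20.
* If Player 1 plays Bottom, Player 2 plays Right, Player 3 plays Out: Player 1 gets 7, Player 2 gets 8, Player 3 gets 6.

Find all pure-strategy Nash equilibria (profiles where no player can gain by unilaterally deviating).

(Top, Center, In)

(Top, Left, In): Player 2 can switch to Center (7 → 19). Not NE.
(Top, Left, Out): Player 1 can switch to Bottom (1 → 2). Not NE.
(Top, Center, In): Player 1 gets 15, best alternative 2; Player 2 gets 19, best alternative 7; Player 3 gets 14, best alternative 2. No profitable deviation — NE.
(Top, Center, Out): Player 1 can switch to Bottom (4 → 14). Not NE.
(Top, Right, In): Player 1 can switch to Bottom (2 → 17). Not NE.
(Top, Right, Out): Player 2 can switch to Left (8 → 18). Not NE.
(Bottom, Left, In): Player 1 can switch to Top (10 → 14). Not NE.
(Bottom, Left, Out): Player 2 can switch to Center (15 → 18). Not NE.
(Bottom, Center, In): Player 1 can switch to Top (2 → 15). Not NE.
(Bottom, Center, Out): Player 3 can switch to In (11 → 12). Not NE.
(Bottom, Right, In): Player 2 can switch to Left (13 → 19). Not NE.
(The remaining 1 profile has a profitable deviation by the same check.)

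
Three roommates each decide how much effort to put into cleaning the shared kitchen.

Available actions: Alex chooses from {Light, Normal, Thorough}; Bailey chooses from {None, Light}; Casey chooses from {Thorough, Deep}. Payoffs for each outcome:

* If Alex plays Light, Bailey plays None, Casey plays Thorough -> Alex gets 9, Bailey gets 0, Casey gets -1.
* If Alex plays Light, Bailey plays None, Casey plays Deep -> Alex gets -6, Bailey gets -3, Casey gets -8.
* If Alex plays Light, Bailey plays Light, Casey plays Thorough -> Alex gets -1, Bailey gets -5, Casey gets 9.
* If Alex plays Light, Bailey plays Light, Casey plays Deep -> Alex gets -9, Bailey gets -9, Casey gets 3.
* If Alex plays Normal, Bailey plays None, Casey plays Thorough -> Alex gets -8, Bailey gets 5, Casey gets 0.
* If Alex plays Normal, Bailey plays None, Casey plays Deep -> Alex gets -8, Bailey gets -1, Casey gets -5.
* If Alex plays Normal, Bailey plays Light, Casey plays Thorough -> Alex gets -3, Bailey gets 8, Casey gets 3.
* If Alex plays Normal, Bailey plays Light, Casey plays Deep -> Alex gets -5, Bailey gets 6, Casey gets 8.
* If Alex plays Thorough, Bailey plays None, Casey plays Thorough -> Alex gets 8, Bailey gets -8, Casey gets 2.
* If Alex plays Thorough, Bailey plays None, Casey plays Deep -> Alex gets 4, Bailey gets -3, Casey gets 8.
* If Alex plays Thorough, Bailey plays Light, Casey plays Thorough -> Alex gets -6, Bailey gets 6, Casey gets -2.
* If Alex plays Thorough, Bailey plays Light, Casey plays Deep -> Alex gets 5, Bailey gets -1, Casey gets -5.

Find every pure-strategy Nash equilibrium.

For each strategy profile, look for a profitable unilateral deviation.
(Light, None, Thorough): Alex gets 9, best alternative 8; Bailey gets 0, best alternative -5; Casey gets -1, best alternative -8. No profitable deviation — NE.
(Light, None, Deep): Alex can switch to Thorough (-6 → 4). Not NE.
(Light, Light, Thorough): Bailey can switch to None (-5 → 0). Not NE.
(Light, Light, Deep): Alex can switch to Normal (-9 → -5). Not NE.
(Normal, None, Thorough): Alex can switch to Light (-8 → 9). Not NE.
(Normal, None, Deep): Alex can switch to Light (-8 → -6). Not NE.
(Normal, Light, Thorough): Alex can switch to Light (-3 → -1). Not NE.
(Normal, Light, Deep): Alex can switch to Thorough (-5 → 5). Not NE.
(Thorough, None, Thorough): Alex can switch to Light (8 → 9). Not NE.
(The remaining 3 profiles each have a profitable deviation by the same check.)

The unique pure-strategy Nash equilibrium is (Light, None, Thorough).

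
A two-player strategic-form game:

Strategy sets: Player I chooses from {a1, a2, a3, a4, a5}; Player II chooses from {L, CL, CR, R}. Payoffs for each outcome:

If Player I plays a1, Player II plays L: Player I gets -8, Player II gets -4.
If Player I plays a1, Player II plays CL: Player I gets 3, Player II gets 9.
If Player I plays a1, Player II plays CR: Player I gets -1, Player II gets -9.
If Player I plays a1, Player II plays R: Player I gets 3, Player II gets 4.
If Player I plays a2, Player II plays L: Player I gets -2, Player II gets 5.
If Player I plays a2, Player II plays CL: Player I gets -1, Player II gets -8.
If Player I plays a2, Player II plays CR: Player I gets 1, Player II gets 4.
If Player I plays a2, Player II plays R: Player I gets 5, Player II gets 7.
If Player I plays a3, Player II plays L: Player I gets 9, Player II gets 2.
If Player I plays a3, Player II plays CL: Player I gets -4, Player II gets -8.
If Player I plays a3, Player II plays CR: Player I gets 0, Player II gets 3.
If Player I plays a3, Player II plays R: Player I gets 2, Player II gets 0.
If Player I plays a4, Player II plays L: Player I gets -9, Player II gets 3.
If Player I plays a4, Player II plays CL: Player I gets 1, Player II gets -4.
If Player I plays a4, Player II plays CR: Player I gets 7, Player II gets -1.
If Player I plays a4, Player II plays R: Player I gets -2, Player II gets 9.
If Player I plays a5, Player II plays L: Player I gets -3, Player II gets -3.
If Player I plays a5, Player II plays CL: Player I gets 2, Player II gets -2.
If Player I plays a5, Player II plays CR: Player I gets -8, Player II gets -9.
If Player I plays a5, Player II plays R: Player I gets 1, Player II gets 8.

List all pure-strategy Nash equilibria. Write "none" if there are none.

Player I against L: payoffs -8, -2, 9, -9, -3 → best response a3.
Player I against CL: payoffs 3, -1, -4, 1, 2 → best response a1.
Player I against CR: payoffs -1, 1, 0, 7, -8 → best response a4.
Player I against R: payoffs 3, 5, 2, -2, 1 → best response a2.
Player II against a1: payoffs -4, 9, -9, 4 → best response CL.
Player II against a2: payoffs 5, -8, 4, 7 → best response R.
Player II against a3: payoffs 2, -8, 3, 0 → best response CR.
Player II against a4: payoffs 3, -4, -1, 9 → best response R.
Player II against a5: payoffs -3, -2, -9, 8 → best response R.
Mutual best responses: (a1, CL); (a2, R).

Pure-strategy Nash equilibria: (a1, CL), (a2, R)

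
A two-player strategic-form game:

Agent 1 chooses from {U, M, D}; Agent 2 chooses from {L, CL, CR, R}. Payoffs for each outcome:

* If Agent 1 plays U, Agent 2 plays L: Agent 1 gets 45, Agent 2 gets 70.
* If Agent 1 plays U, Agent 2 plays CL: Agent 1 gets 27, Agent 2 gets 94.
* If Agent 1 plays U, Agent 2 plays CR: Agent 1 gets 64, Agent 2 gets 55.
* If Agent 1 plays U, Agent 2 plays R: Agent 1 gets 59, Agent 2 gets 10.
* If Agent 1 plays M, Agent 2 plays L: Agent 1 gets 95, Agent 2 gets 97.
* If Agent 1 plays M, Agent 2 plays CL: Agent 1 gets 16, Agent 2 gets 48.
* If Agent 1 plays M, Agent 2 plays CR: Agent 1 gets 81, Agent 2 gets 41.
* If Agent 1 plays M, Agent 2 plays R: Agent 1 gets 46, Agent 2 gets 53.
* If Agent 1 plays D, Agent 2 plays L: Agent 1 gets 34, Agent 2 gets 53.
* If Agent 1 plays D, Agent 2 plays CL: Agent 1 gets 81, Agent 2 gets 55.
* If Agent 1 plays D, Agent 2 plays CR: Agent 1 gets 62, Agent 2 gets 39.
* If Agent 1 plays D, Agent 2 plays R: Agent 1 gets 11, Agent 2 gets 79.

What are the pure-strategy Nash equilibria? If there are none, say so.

Pure NE: (M, L)

For each player, find the best response to each opponent profile; mutual best responses are the pure NE.
Agent 1 against L: payoffs 45, 95, 34 → best response M.
Agent 1 against CL: payoffs 27, 16, 81 → best response D.
Agent 1 against CR: payoffs 64, 81, 62 → best response M.
Agent 1 against R: payoffs 59, 46, 11 → best response U.
Agent 2 against U: payoffs 70, 94, 55, 10 → best response CL.
Agent 2 against M: payoffs 97, 48, 41, 53 → best response L.
Agent 2 against D: payoffs 53, 55, 39, 79 → best response R.
Mutual best responses: (M, L).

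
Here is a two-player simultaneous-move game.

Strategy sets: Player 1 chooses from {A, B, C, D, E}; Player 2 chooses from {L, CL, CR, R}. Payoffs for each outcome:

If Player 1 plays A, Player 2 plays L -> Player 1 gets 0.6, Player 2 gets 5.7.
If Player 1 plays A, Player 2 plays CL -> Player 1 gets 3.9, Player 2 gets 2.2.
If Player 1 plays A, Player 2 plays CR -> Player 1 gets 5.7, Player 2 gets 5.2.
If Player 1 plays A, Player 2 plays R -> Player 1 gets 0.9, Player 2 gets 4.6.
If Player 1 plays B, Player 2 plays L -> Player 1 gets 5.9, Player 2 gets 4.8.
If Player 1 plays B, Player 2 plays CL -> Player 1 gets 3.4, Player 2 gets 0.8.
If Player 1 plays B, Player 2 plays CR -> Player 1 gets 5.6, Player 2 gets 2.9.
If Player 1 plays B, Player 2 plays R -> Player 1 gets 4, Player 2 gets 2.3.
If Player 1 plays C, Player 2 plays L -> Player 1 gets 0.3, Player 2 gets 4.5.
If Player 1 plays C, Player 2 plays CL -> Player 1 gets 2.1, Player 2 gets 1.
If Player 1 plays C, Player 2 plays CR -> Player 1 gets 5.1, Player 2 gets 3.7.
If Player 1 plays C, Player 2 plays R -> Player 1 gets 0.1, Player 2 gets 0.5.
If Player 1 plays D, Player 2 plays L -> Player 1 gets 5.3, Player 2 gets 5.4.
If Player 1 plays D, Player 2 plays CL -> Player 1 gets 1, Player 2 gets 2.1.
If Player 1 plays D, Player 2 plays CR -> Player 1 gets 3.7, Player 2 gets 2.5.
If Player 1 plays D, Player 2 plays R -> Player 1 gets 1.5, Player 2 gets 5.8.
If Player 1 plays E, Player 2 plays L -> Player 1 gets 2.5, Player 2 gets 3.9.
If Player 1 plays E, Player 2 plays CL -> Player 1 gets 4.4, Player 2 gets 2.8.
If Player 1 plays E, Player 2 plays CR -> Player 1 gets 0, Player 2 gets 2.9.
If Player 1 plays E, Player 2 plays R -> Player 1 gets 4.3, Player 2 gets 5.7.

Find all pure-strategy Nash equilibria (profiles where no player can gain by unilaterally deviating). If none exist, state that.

(A, L): Player 1 can switch to B (0.6 → 5.9). Not NE.
(A, CL): Player 1 can switch to E (3.9 → 4.4). Not NE.
(A, CR): Player 2 can switch to L (5.2 → 5.7). Not NE.
(A, R): Player 1 can switch to B (0.9 → 4). Not NE.
(B, L): Player 1 gets 5.9, best alternative 5.3; Player 2 gets 4.8, best alternative 2.9. No profitable deviation — NE.
(B, CL): Player 1 can switch to A (3.4 → 3.9). Not NE.
(B, CR): Player 1 can switch to A (5.6 → 5.7). Not NE.
(E, R): Player 1 gets 4.3, best alternative 4; Player 2 gets 5.7, best alternative 3.9. No profitable deviation — NE.
(The remaining 12 profiles each have a profitable deviation by the same check.)

The pure Nash equilibria are (B, L), (E, R).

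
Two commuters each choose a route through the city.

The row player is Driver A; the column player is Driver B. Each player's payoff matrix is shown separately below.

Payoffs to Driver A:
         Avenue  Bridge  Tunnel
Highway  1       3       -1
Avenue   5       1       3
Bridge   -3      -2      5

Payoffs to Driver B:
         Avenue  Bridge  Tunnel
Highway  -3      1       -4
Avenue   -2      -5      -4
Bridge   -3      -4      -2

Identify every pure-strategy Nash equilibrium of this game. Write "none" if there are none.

Pure-strategy Nash equilibria: (Highway, Bridge); (Avenue, Avenue); (Bridge, Tunnel)

Driver A against Avenue: payoffs 1, 5, -3 → best response Avenue.
Driver A against Bridge: payoffs 3, 1, -2 → best response Highway.
Driver A against Tunnel: payoffs -1, 3, 5 → best response Bridge.
Driver B against Highway: payoffs -3, 1, -4 → best response Bridge.
Driver B against Avenue: payoffs -2, -5, -4 → best response Avenue.
Driver B against Bridge: payoffs -3, -4, -2 → best response Tunnel.
Mutual best responses: (Highway, Bridge); (Avenue, Avenue); (Bridge, Tunnel).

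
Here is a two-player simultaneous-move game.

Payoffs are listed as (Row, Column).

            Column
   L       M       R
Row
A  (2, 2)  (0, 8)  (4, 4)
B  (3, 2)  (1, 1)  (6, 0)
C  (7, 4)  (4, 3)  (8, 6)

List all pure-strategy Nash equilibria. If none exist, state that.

For each strategy profile, look for a profitable unilateral deviation.
(A, L): Row can switch to B (2 → 3). Not NE.
(A, M): Row can switch to B (0 → 1). Not NE.
(A, R): Row can switch to B (4 → 6). Not NE.
(B, L): Row can switch to C (3 → 7). Not NE.
(B, M): Row can switch to C (1 → 4). Not NE.
(B, R): Row can switch to C (6 → 8). Not NE.
(C, L): Column can switch to R (4 → 6). Not NE.
(C, M): Column can switch to L (3 → 4). Not NE.
(C, R): Row gets 8, best alternative 6; Column gets 6, best alternative 4. No profitable deviation — NE.

(C, R)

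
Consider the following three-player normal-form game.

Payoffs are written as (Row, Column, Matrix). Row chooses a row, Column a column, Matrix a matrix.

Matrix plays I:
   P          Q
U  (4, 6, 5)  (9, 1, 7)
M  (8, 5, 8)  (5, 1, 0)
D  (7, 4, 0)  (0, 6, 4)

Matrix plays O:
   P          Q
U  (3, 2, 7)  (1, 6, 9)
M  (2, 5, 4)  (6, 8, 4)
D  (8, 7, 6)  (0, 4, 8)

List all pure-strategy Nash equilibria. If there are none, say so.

(M, P, I), (M, Q, O), (D, P, O)

Check each profile: it is a Nash equilibrium iff no player can strictly gain by switching unilaterally.
(U, P, I): Row can switch to M (4 → 8). Not NE.
(U, P, O): Row can switch to D (3 → 8). Not NE.
(U, Q, I): Column can switch to P (1 → 6). Not NE.
(U, Q, O): Row can switch to M (1 → 6). Not NE.
(M, P, I): Row gets 8, best alternative 7; Column gets 5, best alternative 1; Matrix gets 8, best alternative 4. No profitable deviation — NE.
(M, P, O): Row can switch to U (2 → 3). Not NE.
(M, Q, I): Row can switch to U (5 → 9). Not NE.
(M, Q, O): Row gets 6, best alternative 1; Column gets 8, best alternative 5; Matrix gets 4, best alternative 0. No profitable deviation — NE.
(D, P, O): Row gets 8, best alternative 3; Column gets 7, best alternative 4; Matrix gets 6, best alternative 0. No profitable deviation — NE.
(The remaining 3 profiles each have a profitable deviation by the same check.)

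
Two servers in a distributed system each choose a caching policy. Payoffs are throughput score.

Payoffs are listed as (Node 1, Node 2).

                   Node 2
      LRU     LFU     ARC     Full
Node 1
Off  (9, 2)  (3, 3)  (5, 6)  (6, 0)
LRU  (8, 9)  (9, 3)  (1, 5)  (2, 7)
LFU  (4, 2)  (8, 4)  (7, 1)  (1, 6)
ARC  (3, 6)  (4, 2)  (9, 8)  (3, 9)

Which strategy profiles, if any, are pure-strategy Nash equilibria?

No pure-strategy Nash equilibrium.

Node 1 against LRU: payoffs 9, 8, 4, 3 → best response Off.
Node 1 against LFU: payoffs 3, 9, 8, 4 → best response LRU.
Node 1 against ARC: payoffs 5, 1, 7, 9 → best response ARC.
Node 1 against Full: payoffs 6, 2, 1, 3 → best response Off.
Node 2 against Off: payoffs 2, 3, 6, 0 → best response ARC.
Node 2 against LRU: payoffs 9, 3, 5, 7 → best response LRU.
Node 2 against LFU: payoffs 2, 4, 1, 6 → best response Full.
Node 2 against ARC: payoffs 6, 2, 8, 9 → best response Full.
No profile is a mutual best response for all players.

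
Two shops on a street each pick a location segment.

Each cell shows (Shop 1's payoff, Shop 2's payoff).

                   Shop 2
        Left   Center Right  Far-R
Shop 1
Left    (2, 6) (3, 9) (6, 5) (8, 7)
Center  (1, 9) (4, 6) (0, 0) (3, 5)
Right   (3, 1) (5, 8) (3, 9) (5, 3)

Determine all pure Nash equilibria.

Check each profile: it is a Nash equilibrium iff no player can strictly gain by switching unilaterally.
(Left, Left): Shop 1 can switch to Right (2 → 3). Not NE.
(Left, Center): Shop 1 can switch to Center (3 → 4). Not NE.
(Left, Right): Shop 2 can switch to Left (5 → 6). Not NE.
(Left, Far-R): Shop 2 can switch to Center (7 → 9). Not NE.
(Center, Left): Shop 1 can switch to Left (1 → 2). Not NE.
(Center, Center): Shop 1 can switch to Right (4 → 5). Not NE.
(Center, Right): Shop 1 can switch to Left (0 → 6). Not NE.
(Center, Far-R): Shop 1 can switch to Left (3 → 8). Not NE.
(Right, Left): Shop 2 can switch to Center (1 → 8). Not NE.
(Right, Center): Shop 2 can switch to Right (8 → 9). Not NE.
(Right, Right): Shop 1 can switch to Left (3 → 6). Not NE.
(Right, Far-R): Shop 1 can switch to Left (5 → 8). Not NE.

This game has no pure Nash equilibrium.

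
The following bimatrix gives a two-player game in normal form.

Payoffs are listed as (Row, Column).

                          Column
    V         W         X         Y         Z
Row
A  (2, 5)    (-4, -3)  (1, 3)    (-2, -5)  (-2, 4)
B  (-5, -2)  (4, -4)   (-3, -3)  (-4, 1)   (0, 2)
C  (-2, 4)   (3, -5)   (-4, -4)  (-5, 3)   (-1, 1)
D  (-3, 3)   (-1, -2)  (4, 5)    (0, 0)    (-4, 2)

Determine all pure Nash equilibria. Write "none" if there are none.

Row against V: payoffs 2, -5, -2, -3 → best response A.
Row against W: payoffs -4, 4, 3, -1 → best response B.
Row against X: payoffs 1, -3, -4, 4 → best response D.
Row against Y: payoffs -2, -4, -5, 0 → best response D.
Row against Z: payoffs -2, 0, -1, -4 → best response B.
Column against A: payoffs 5, -3, 3, -5, 4 → best response V.
Column against B: payoffs -2, -4, -3, 1, 2 → best response Z.
Column against C: payoffs 4, -5, -4, 3, 1 → best response V.
Column against D: payoffs 3, -2, 5, 0, 2 → best response X.
Mutual best responses: (A, V); (B, Z); (D, X).

(A, V) and (B, Z) and (D, X)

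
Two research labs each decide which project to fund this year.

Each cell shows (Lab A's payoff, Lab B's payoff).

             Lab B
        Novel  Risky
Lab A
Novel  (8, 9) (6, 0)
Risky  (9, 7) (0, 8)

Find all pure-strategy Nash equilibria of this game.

Lab A against Novel: payoffs 8, 9 → best response Risky.
Lab A against Risky: payoffs 6, 0 → best response Novel.
Lab B against Novel: payoffs 9, 0 → best response Novel.
Lab B against Risky: payoffs 7, 8 → best response Risky.
No profile is a mutual best response for all players.

There is no pure-strategy Nash equilibrium.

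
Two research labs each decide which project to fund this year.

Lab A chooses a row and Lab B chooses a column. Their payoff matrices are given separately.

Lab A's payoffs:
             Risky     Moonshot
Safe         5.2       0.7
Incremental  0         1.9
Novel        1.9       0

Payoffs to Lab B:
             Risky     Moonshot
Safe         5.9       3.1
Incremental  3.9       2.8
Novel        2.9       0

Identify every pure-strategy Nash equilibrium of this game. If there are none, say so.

Pure NE: (Safe, Risky)

Lab A against Risky: payoffs 5.2, 0, 1.9 → best response Safe.
Lab A against Moonshot: payoffs 0.7, 1.9, 0 → best response Incremental.
Lab B against Safe: payoffs 5.9, 3.1 → best response Risky.
Lab B against Incremental: payoffs 3.9, 2.8 → best response Risky.
Lab B against Novel: payoffs 2.9, 0 → best response Risky.
Mutual best responses: (Safe, Risky).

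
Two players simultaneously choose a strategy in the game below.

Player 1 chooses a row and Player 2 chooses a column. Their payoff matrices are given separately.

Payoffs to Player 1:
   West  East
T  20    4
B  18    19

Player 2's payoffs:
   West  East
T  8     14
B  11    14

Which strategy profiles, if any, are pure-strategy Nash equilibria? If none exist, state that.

(B, East)

(T, West): Player 2 can switch to East (8 → 14). Not NE.
(T, East): Player 1 can switch to B (4 → 19). Not NE.
(B, West): Player 1 can switch to T (18 → 20). Not NE.
(B, East): Player 1 gets 19, best alternative 4; Player 2 gets 14, best alternative 11. No profitable deviation — NE.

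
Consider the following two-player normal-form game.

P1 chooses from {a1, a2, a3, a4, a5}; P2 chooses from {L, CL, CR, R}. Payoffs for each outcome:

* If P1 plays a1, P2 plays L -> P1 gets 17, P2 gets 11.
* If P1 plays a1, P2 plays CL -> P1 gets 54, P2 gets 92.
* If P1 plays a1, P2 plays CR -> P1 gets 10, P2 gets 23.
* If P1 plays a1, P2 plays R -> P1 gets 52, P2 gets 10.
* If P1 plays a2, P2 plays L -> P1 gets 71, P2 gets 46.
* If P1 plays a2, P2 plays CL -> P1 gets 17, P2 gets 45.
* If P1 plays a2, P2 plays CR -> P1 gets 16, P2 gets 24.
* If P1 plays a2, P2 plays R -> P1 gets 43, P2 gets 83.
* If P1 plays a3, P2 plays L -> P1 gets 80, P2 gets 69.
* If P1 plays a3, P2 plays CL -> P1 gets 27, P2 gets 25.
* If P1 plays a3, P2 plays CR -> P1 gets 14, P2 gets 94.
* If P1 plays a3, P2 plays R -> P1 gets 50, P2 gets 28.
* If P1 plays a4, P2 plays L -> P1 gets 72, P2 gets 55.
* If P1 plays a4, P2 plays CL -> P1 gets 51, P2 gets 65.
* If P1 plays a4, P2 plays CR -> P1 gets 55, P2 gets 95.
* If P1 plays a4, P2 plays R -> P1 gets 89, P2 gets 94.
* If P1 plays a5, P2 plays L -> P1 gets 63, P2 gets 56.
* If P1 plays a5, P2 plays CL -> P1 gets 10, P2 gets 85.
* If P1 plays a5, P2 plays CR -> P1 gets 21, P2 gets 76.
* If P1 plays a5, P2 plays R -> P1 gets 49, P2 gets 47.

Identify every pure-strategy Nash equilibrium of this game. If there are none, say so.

(a1, L): P1 can switch to a2 (17 → 71). Not NE.
(a1, CL): P1 gets 54, best alternative 51; P2 gets 92, best alternative 23. No profitable deviation — NE.
(a1, CR): P1 can switch to a2 (10 → 16). Not NE.
(a1, R): P1 can switch to a4 (52 → 89). Not NE.
(a2, L): P1 can switch to a3 (71 → 80). Not NE.
(a2, CL): P1 can switch to a1 (17 → 54). Not NE.
(a2, CR): P1 can switch to a4 (16 → 55). Not NE.
(a2, R): P1 can switch to a1 (43 → 52). Not NE.
(a3, L): P2 can switch to CR (69 → 94). Not NE.
(a3, CL): P1 can switch to a1 (27 → 54). Not NE.
(a3, CR): P1 can switch to a2 (14 → 16). Not NE.
(a3, R): P1 can switch to a1 (50 → 52). Not NE.
(a4, L): P1 can switch to a3 (72 → 80). Not NE.
(a4, CR): P1 gets 55, best alternative 21; P2 gets 95, best alternative 94. No profitable deviation — NE.
(The remaining 6 profiles each have a profitable deviation by the same check.)

Pure-strategy Nash equilibria: (a1, CL) and (a4, CR)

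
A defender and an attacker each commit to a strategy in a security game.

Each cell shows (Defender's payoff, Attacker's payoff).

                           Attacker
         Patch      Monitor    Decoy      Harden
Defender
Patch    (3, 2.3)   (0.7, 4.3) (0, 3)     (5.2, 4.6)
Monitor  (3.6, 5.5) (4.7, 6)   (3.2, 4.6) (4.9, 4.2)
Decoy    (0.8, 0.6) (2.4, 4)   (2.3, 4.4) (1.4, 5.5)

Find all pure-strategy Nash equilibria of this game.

(Patch, Patch): Defender can switch to Monitor (3 → 3.6). Not NE.
(Patch, Monitor): Defender can switch to Monitor (0.7 → 4.7). Not NE.
(Patch, Decoy): Defender can switch to Monitor (0 → 3.2). Not NE.
(Patch, Harden): Defender gets 5.2, best alternative 4.9; Attacker gets 4.6, best alternative 4.3. No profitable deviation — NE.
(Monitor, Patch): Attacker can switch to Monitor (5.5 → 6). Not NE.
(Monitor, Monitor): Defender gets 4.7, best alternative 2.4; Attacker gets 6, best alternative 5.5. No profitable deviation — NE.
(Monitor, Decoy): Attacker can switch to Patch (4.6 → 5.5). Not NE.
(Monitor, Harden): Defender can switch to Patch (4.9 → 5.2). Not NE.
(Decoy, Patch): Defender can switch to Patch (0.8 → 3). Not NE.
(Decoy, Monitor): Defender can switch to Monitor (2.4 → 4.7). Not NE.
(The remaining 2 profiles each have a profitable deviation by the same check.)

Pure-strategy Nash equilibria: (Patch, Harden) and (Monitor, Monitor)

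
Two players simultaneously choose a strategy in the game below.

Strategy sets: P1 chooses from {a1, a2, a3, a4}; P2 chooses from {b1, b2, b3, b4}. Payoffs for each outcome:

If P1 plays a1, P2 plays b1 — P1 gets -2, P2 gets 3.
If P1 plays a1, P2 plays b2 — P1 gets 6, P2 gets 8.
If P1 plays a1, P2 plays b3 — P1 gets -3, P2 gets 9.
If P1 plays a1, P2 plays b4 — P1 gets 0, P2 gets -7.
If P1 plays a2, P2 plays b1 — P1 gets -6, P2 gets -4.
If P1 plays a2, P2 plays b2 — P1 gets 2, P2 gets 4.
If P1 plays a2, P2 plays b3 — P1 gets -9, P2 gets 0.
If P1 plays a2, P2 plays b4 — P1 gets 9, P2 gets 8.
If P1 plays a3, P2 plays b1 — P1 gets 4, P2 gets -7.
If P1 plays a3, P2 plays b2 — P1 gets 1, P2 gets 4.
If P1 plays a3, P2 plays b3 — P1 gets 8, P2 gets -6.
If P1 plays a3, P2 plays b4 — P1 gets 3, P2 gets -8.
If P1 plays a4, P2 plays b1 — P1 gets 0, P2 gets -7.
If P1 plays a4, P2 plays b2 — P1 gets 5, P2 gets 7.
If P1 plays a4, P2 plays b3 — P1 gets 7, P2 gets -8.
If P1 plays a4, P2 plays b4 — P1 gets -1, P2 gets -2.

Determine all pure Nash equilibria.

P1 against b1: payoffs -2, -6, 4, 0 → best response a3.
P1 against b2: payoffs 6, 2, 1, 5 → best response a1.
P1 against b3: payoffs -3, -9, 8, 7 → best response a3.
P1 against b4: payoffs 0, 9, 3, -1 → best response a2.
P2 against a1: payoffs 3, 8, 9, -7 → best response b3.
P2 against a2: payoffs -4, 4, 0, 8 → best response b4.
P2 against a3: payoffs -7, 4, -6, -8 → best response b2.
P2 against a4: payoffs -7, 7, -8, -2 → best response b2.
Mutual best responses: (a2, b4).

The unique pure-strategy Nash equilibrium is (a2, b4).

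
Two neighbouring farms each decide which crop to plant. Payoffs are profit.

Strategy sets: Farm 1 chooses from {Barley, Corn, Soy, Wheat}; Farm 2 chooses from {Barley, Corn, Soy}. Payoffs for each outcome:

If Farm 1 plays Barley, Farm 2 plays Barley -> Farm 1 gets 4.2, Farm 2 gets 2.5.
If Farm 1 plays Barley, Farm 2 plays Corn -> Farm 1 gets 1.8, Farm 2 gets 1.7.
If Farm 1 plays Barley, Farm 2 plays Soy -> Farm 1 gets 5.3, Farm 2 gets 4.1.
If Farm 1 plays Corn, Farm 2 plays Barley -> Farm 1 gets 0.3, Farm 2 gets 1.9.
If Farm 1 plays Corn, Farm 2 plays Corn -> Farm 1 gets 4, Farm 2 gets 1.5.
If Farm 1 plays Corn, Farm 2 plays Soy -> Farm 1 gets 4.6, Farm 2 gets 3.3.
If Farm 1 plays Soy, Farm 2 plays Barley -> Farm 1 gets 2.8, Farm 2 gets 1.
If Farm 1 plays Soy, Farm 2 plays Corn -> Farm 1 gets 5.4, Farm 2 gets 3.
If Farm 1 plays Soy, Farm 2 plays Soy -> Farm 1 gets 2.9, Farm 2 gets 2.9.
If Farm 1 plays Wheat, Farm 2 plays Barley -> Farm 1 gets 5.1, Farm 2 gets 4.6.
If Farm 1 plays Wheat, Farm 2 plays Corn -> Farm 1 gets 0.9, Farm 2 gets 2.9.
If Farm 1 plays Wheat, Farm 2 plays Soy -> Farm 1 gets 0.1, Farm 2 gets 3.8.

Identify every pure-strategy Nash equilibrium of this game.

Pure-strategy Nash equilibria: (Barley, Soy), (Soy, Corn), (Wheat, Barley)

(Barley, Barley): Farm 1 can switch to Wheat (4.2 → 5.1). Not NE.
(Barley, Corn): Farm 1 can switch to Corn (1.8 → 4). Not NE.
(Barley, Soy): Farm 1 gets 5.3, best alternative 4.6; Farm 2 gets 4.1, best alternative 2.5. No profitable deviation — NE.
(Corn, Barley): Farm 1 can switch to Barley (0.3 → 4.2). Not NE.
(Corn, Corn): Farm 1 can switch to Soy (4 → 5.4). Not NE.
(Corn, Soy): Farm 1 can switch to Barley (4.6 → 5.3). Not NE.
(Soy, Barley): Farm 1 can switch to Barley (2.8 → 4.2). Not NE.
(Soy, Corn): Farm 1 gets 5.4, best alternative 4; Farm 2 gets 3, best alternative 2.9. No profitable deviation — NE.
(Soy, Soy): Farm 1 can switch to Barley (2.9 → 5.3). Not NE.
(Wheat, Barley): Farm 1 gets 5.1, best alternative 4.2; Farm 2 gets 4.6, best alternative 3.8. No profitable deviation — NE.
(Wheat, Corn): Farm 1 can switch to Barley (0.9 → 1.8). Not NE.
(The remaining 1 profile has a profitable deviation by the same check.)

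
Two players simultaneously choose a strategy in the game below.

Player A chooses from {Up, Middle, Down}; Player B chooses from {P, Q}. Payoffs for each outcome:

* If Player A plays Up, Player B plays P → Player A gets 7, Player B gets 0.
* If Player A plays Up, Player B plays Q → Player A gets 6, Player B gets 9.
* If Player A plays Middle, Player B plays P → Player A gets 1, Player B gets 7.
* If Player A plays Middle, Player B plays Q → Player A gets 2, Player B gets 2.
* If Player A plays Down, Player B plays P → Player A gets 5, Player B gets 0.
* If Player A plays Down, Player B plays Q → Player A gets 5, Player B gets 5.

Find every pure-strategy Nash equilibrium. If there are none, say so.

(Up, P): Player B can switch to Q (0 → 9). Not NE.
(Up, Q): Player A gets 6, best alternative 5; Player B gets 9, best alternative 0. No profitable deviation — NE.
(Middle, P): Player A can switch to Up (1 → 7). Not NE.
(Middle, Q): Player A can switch to Up (2 → 6). Not NE.
(Down, P): Player A can switch to Up (5 → 7). Not NE.
(Down, Q): Player A can switch to Up (5 → 6). Not NE.

(Up, Q)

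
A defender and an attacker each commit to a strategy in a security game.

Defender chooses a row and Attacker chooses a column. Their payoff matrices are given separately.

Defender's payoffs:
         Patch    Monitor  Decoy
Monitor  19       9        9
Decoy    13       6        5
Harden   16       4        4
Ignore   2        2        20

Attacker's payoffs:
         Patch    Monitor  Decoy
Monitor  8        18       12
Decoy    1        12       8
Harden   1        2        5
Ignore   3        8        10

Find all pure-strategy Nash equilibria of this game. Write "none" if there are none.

For each strategy profile, look for a profitable unilateral deviation.
(Monitor, Patch): Attacker can switch to Monitor (8 → 18). Not NE.
(Monitor, Monitor): Defender gets 9, best alternative 6; Attacker gets 18, best alternative 12. No profitable deviation — NE.
(Monitor, Decoy): Defender can switch to Ignore (9 → 20). Not NE.
(Decoy, Patch): Defender can switch to Monitor (13 → 19). Not NE.
(Decoy, Monitor): Defender can switch to Monitor (6 → 9). Not NE.
(Decoy, Decoy): Defender can switch to Monitor (5 → 9). Not NE.
(Harden, Patch): Defender can switch to Monitor (16 → 19). Not NE.
(Harden, Monitor): Defender can switch to Monitor (4 → 9). Not NE.
(Harden, Decoy): Defender can switch to Monitor (4 → 9). Not NE.
(Ignore, Patch): Defender can switch to Monitor (2 → 19). Not NE.
(Ignore, Monitor): Defender can switch to Monitor (2 → 9). Not NE.
(Ignore, Decoy): Defender gets 20, best alternative 9; Attacker gets 10, best alternative 8. No profitable deviation — NE.

The pure Nash equilibria are (Monitor, Monitor) and (Ignore, Decoy).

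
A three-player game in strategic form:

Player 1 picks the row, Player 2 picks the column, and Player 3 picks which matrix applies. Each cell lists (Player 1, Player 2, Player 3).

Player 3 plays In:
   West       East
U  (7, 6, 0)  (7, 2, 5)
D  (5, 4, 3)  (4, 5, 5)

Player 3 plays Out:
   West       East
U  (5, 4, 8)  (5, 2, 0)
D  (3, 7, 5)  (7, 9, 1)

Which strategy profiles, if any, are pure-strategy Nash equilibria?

For each strategy profile, look for a profitable unilateral deviation.
(U, West, In): Player 3 can switch to Out (0 → 8). Not NE.
(U, West, Out): Player 1 gets 5, best alternative 3; Player 2 gets 4, best alternative 2; Player 3 gets 8, best alternative 0. No profitable deviation — NE.
(U, East, In): Player 2 can switch to West (2 → 6). Not NE.
(U, East, Out): Player 1 can switch to D (5 → 7). Not NE.
(D, West, In): Player 1 can switch to U (5 → 7). Not NE.
(D, West, Out): Player 1 can switch to U (3 → 5). Not NE.
(D, East, In): Player 1 can switch to U (4 → 7). Not NE.
(D, East, Out): Player 3 can switch to In (1 → 5). Not NE.

(U, West, Out)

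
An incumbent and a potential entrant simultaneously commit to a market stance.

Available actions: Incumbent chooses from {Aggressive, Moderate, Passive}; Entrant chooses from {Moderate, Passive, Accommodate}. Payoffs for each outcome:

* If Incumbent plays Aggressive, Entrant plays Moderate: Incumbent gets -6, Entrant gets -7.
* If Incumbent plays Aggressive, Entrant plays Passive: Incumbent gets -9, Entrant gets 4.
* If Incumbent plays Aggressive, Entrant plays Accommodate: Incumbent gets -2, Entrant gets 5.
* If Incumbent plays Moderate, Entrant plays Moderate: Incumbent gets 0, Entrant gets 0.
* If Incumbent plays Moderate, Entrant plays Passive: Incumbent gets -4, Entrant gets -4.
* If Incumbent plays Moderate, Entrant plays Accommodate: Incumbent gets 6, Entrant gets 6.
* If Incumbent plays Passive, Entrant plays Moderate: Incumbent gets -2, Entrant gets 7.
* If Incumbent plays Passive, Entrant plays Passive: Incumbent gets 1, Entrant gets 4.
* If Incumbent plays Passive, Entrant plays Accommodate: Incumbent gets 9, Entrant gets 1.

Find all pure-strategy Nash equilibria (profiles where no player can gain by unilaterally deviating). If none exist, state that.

(Aggressive, Moderate): Incumbent can switch to Moderate (-6 → 0). Not NE.
(Aggressive, Passive): Incumbent can switch to Moderate (-9 → -4). Not NE.
(Aggressive, Accommodate): Incumbent can switch to Moderate (-2 → 6). Not NE.
(Moderate, Moderate): Entrant can switch to Accommodate (0 → 6). Not NE.
(Moderate, Passive): Incumbent can switch to Passive (-4 → 1). Not NE.
(Moderate, Accommodate): Incumbent can switch to Passive (6 → 9). Not NE.
(Passive, Moderate): Incumbent can switch to Moderate (-2 → 0). Not NE.
(Passive, Passive): Entrant can switch to Moderate (4 → 7). Not NE.
(The remaining 1 profile has a profitable deviation by the same check.)

No pure-strategy Nash equilibrium.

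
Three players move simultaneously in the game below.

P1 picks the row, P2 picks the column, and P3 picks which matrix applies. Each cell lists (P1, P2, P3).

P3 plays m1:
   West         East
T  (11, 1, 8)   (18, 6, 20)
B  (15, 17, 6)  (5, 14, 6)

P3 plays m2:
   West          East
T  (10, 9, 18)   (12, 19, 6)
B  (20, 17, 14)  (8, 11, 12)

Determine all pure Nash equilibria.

The pure Nash equilibria are (T, East, m1), (B, West, m2).

P1 against (West, m1): payoffs 11, 15 → best response B.
P1 against (West, m2): payoffs 10, 20 → best response B.
P1 against (East, m1): payoffs 18, 5 → best response T.
P1 against (East, m2): payoffs 12, 8 → best response T.
P2 against (T, m1): payoffs 1, 6 → best response East.
P2 against (T, m2): payoffs 9, 19 → best response East.
P2 against (B, m1): payoffs 17, 14 → best response West.
P2 against (B, m2): payoffs 17, 11 → best response West.
P3 against (T, West): payoffs 8, 18 → best response m2.
P3 against (T, East): payoffs 20, 6 → best response m1.
P3 against (B, West): payoffs 6, 14 → best response m2.
P3 against (B, East): payoffs 6, 12 → best response m2.
Mutual best responses: (T, East, m1); (B, West, m2).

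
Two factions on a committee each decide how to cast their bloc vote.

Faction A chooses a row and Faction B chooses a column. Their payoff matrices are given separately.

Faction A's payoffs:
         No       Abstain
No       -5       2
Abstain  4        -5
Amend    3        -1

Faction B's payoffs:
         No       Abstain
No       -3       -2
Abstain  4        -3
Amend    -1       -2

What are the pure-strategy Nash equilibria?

(No, Abstain), (Abstain, No)

Faction A against No: payoffs -5, 4, 3 → best response Abstain.
Faction A against Abstain: payoffs 2, -5, -1 → best response No.
Faction B against No: payoffs -3, -2 → best response Abstain.
Faction B against Abstain: payoffs 4, -3 → best response No.
Faction B against Amend: payoffs -1, -2 → best response No.
Mutual best responses: (No, Abstain); (Abstain, No).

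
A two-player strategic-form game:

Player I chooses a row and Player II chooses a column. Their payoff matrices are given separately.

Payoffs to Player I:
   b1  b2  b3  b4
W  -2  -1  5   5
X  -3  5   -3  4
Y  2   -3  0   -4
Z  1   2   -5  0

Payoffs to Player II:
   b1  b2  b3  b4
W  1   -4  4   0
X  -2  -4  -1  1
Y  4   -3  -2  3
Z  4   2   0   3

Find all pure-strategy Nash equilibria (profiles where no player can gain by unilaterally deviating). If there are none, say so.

Pure-strategy Nash equilibria: (W, b3), (Y, b1)

(W, b1): Player I can switch to Y (-2 → 2). Not NE.
(W, b2): Player I can switch to X (-1 → 5). Not NE.
(W, b3): Player I gets 5, best alternative 0; Player II gets 4, best alternative 1. No profitable deviation — NE.
(W, b4): Player II can switch to b1 (0 → 1). Not NE.
(X, b1): Player I can switch to W (-3 → -2). Not NE.
(X, b2): Player II can switch to b1 (-4 → -2). Not NE.
(X, b3): Player I can switch to W (-3 → 5). Not NE.
(Y, b1): Player I gets 2, best alternative 1; Player II gets 4, best alternative 3. No profitable deviation — NE.
(The remaining 8 profiles each have a profitable deviation by the same check.)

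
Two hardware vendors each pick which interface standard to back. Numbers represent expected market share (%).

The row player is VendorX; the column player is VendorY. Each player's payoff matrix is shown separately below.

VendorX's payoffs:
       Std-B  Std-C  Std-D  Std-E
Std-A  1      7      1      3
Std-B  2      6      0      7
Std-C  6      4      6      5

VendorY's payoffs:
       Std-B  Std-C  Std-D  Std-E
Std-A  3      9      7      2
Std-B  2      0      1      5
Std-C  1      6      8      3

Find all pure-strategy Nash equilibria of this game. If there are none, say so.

VendorX against Std-B: payoffs 1, 2, 6 → best response Std-C.
VendorX against Std-C: payoffs 7, 6, 4 → best response Std-A.
VendorX against Std-D: payoffs 1, 0, 6 → best response Std-C.
VendorX against Std-E: payoffs 3, 7, 5 → best response Std-B.
VendorY against Std-A: payoffs 3, 9, 7, 2 → best response Std-C.
VendorY against Std-B: payoffs 2, 0, 1, 5 → best response Std-E.
VendorY against Std-C: payoffs 1, 6, 8, 3 → best response Std-D.
Mutual best responses: (Std-A, Std-C); (Std-B, Std-E); (Std-C, Std-D).

(Std-A, Std-C); (Std-B, Std-E); (Std-C, Std-D)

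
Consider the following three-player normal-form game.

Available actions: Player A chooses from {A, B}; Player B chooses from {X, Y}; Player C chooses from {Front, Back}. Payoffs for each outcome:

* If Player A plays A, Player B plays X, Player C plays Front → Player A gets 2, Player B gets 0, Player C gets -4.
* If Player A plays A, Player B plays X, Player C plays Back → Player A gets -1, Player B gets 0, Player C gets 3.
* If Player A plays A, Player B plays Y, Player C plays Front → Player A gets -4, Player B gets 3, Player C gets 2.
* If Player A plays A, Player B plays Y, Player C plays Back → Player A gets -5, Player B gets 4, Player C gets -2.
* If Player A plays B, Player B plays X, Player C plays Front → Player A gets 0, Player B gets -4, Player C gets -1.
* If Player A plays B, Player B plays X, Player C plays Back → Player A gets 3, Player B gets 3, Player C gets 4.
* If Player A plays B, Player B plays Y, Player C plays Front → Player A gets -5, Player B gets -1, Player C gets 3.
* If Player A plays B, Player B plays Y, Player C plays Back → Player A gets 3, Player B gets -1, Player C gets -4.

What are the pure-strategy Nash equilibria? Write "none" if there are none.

(A, X, Front): Player B can switch to Y (0 → 3). Not NE.
(A, X, Back): Player A can switch to B (-1 → 3). Not NE.
(A, Y, Front): Player A gets -4, best alternative -5; Player B gets 3, best alternative 0; Player C gets 2, best alternative -2. No profitable deviation — NE.
(A, Y, Back): Player A can switch to B (-5 → 3). Not NE.
(B, X, Front): Player A can switch to A (0 → 2). Not NE.
(B, X, Back): Player A gets 3, best alternative -1; Player B gets 3, best alternative -1; Player C gets 4, best alternative -1. No profitable deviation — NE.
(B, Y, Front): Player A can switch to A (-5 → -4). Not NE.
(B, Y, Back): Player B can switch to X (-1 → 3). Not NE.

The pure Nash equilibria are (A, Y, Front), (B, X, Back).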